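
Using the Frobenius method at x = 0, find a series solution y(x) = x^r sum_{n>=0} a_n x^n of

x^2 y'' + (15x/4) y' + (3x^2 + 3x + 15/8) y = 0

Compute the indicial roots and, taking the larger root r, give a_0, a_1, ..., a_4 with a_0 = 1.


Write in Frobenius form y'' + (p(x)/x) y' + (q(x)/x^2) y = 0:
  p(x) = 15/4,  q(x) = 3x^2 + 3x + 15/8.
Indicial equation: r(r-1) + (15/4) r + (15/8) = 0 -> roots r_1 = -5/4, r_2 = -3/2.
Take r = r_1 = -5/4. Let y(x) = x^r sum_{n>=0} a_n x^n with a_0 = 1.
Substitute y = x^r sum a_n x^n and match x^{r+n}. The recurrence is
  D(n) a_n + 3 a_{n-1} + 3 a_{n-2} = 0,  where D(n) = (r+n)(r+n-1) + (15/4)(r+n) + (15/8).
  a_n = [-3 a_{n-1} - 3 a_{n-2}] / D(n).
Since the indicial polynomial factors as (r - r_1)(r - r_2), D(n) = (r_1 + n - r_1)(r_1 + n - r_2) = n(n + 1/4).
Evaluating step by step (a_0 = 1):
  n = 1: D(1) = 1(1 + 1/4) = 5/4; numerator = -3(1) = -3; a_1 = (-3)/(5/4) = -12/5
  n = 2: D(2) = 2(2 + 1/4) = 9/2; numerator = -3(-12/5) - 3(1) = 21/5; a_2 = (21/5)/(9/2) = 14/15
  n = 3: D(3) = 3(3 + 1/4) = 39/4; numerator = -3(14/15) - 3(-12/5) = 22/5; a_3 = (22/5)/(39/4) = 88/195
  n = 4: D(4) = 4(4 + 1/4) = 17; numerator = -3(88/195) - 3(14/15) = -54/13; a_4 = (-54/13)/(17) = -54/221

r = -5/4; a_0 = 1; a_1 = -12/5; a_2 = 14/15; a_3 = 88/195; a_4 = -54/221


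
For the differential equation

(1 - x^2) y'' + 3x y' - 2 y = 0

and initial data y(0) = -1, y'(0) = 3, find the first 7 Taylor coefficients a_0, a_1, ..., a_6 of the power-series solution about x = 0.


Ansatz: y(x) = sum_{n>=0} a_n x^n, so y'(x) = sum_{n>=1} n a_n x^(n-1) and y''(x) = sum_{n>=2} n(n-1) a_n x^(n-2).
Substitute into P(x) y'' + Q(x) y' + R(x) y = 0 with P(x) = 1 - x^2, Q(x) = 3x, R(x) = -2, and match powers of x.
Initial conditions: a_0 = -1, a_1 = 3.
Setting the coefficient of each power of x to zero and solving order by order (substituting the coefficients already found):
  x^0: 2 a_2 - 2 a_0 = 0  ->  2 a_2 = 2 a_0 = -2  ->  a_2 = -1
  x^1: 6 a_3 + a_1 = 0  ->  6 a_3 = -a_1 = -3  ->  a_3 = -1/2
  x^2: 12 a_4 + 2 a_2 = 0  ->  12 a_4 = -2 a_2 = 2  ->  a_4 = 1/6
  x^3: 20 a_5 + a_3 = 0  ->  20 a_5 = -a_3 = 1/2  ->  a_5 = 1/40
  x^4: 30 a_6 - 2 a_4 = 0  ->  30 a_6 = 2 a_4 = 1/3  ->  a_6 = 1/90
Truncated series: y(x) = -1 + 3 x - x^2 - (1/2) x^3 + (1/6) x^4 + (1/40) x^5 + (1/90) x^6 + O(x^7).

a_0 = -1; a_1 = 3; a_2 = -1; a_3 = -1/2; a_4 = 1/6; a_5 = 1/40; a_6 = 1/90


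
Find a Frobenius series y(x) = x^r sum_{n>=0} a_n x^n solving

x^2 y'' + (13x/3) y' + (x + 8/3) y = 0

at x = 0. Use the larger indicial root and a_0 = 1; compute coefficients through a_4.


Write in Frobenius form y'' + (p(x)/x) y' + (q(x)/x^2) y = 0:
  p(x) = 13/3,  q(x) = x + 8/3.
Indicial equation: r(r-1) + (13/3) r + (8/3) = 0 -> roots r_1 = -4/3, r_2 = -2.
Take r = r_1 = -4/3. Let y(x) = x^r sum_{n>=0} a_n x^n with a_0 = 1.
Substitute y = x^r sum a_n x^n and match x^{r+n}. The recurrence is
  D(n) a_n + 1 a_{n-1} = 0,  where D(n) = (r+n)(r+n-1) + (13/3)(r+n) + (8/3).
  a_n = -1 / D(n) * a_{n-1}.
Since the indicial polynomial factors as (r - r_1)(r - r_2), D(n) = (r_1 + n - r_1)(r_1 + n - r_2) = n(n + 2/3).
Evaluating step by step (a_0 = 1):
  n = 1: D(1) = 1(1 + 2/3) = 5/3; numerator = -1(1) = -1; a_1 = (-1)/(5/3) = -3/5
  n = 2: D(2) = 2(2 + 2/3) = 16/3; numerator = -1(-3/5) = 3/5; a_2 = (3/5)/(16/3) = 9/80
  n = 3: D(3) = 3(3 + 2/3) = 11; numerator = -1(9/80) = -9/80; a_3 = (-9/80)/(11) = -9/880
  n = 4: D(4) = 4(4 + 2/3) = 56/3; numerator = -1(-9/880) = 9/880; a_4 = (9/880)/(56/3) = 27/49280

r = -4/3; a_0 = 1; a_1 = -3/5; a_2 = 9/80; a_3 = -9/880; a_4 = 27/49280


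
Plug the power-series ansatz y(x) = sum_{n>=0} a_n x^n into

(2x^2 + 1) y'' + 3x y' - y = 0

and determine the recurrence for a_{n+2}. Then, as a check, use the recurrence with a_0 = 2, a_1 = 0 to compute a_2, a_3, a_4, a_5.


Substitute y = sum_n a_n x^n.
(1 + 2 x^2) y'' contributes (n+2)(n+1) a_{n+2} + 2 n(n-1) a_n at x^n.
3 x y'(x) contributes 3 n a_n at x^n.
-y(x) contributes -1 a_n at x^n.
Matching x^n: (n+2)(n+1) a_{n+2} + (2 n(n-1) + 3 n - 1) a_n = 0.
Thus a_{n+2} = (-2 n(n-1) - 3 n + 1) / ((n+1)(n+2)) * a_n.

Check with a_0 = 2, a_1 = 0 (apply the recurrence for n = 0, 1, 2, 3): a_0 = 2, a_1 = 0, a_2 = 1, a_3 = 0, a_4 = -3/4, a_5 = 0.

a_(n+2) = (-2 n(n-1) - 3 n + 1) / ((n+1)(n+2)) * a_n; check: a_0 = 2, a_1 = 0, a_2 = 1, a_3 = 0, a_4 = -3/4, a_5 = 0


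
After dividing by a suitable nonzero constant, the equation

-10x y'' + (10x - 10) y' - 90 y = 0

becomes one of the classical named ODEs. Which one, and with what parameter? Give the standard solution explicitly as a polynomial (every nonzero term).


All three coefficients share the factor -10; dividing through by -10 gives  x y'' + (1 - x) y' + 9 y = 0.
This matches the Laguerre equation x y'' + (1 - x) y' + n y = 0 with n = 9; the polynomial solution is L_9(x).
With y = sum_k a_k x^k, matching x^k gives (k+1)k a_{k+1} + (k+1) a_{k+1} - k a_k + n a_k = 0, i.e. (k+1)^2 a_{k+1} = (k - n) a_k = (k - 9) a_k. The right side vanishes at k = 9, so the series terminates at degree 9.
Standard normalization L_n(0) = 1 gives a_0 = 1. Work upward with a_{k+1} = (k - 9) a_k / (k+1)^2:
  a_1 = (0 - 9)(1) / 1^2 = -9/1 = -9
  a_2 = (1 - 9)(-9) / 2^2 = 72/4 = 18
  a_3 = (2 - 9)(18) / 3^2 = -126/9 = -14
  a_4 = (3 - 9)(-14) / 4^2 = 84/16 = 21/4
  a_5 = (4 - 9)(21/4) / 5^2 = (-105/4)/25 = -21/20
  a_6 = (5 - 9)(-21/20) / 6^2 = (21/5)/36 = 7/60
  a_7 = (6 - 9)(7/60) / 7^2 = (-7/20)/49 = -1/140
  a_8 = (7 - 9)(-1/140) / 8^2 = (1/70)/64 = 1/4480
  a_9 = (8 - 9)(1/4480) / 9^2 = (-1/4480)/81 = -1/362880
Hence L_9(x) = -x^9/362880 + x^8/4480 - x^7/140 + 7 x^6/60 - 21 x^5/20 + 21 x^4/4 - 14 x^3 + 18 x^2 - 9 x + 1.

L_9(x); series = -x^9/362880 + x^8/4480 - x^7/140 + 7 x^6/60 - 21 x^5/20 + 21 x^4/4 - 14 x^3 + 18 x^2 - 9 x + 1


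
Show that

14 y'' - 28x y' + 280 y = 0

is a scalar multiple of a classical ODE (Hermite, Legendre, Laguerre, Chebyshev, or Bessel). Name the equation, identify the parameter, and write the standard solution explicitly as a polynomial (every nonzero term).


All three coefficients share the factor 14; dividing through by 14 gives  y'' - 2x y' + 20 y = 0.
This matches the Hermite equation y'' - 2x y' + 2n y = 0 with 2n = 20, so n = 10; the polynomial solution is H_10(x).
With y = sum_k a_k x^k, matching x^k gives (k+2)(k+1) a_{k+2} = 2(k - n) a_k = 2(k - 10) a_k. The right side vanishes at k = 10, so the series with the parity of 10 terminates at degree 10.
Standard normalization: leading coefficient of H_n is 2^n, so a_10 = 2^10 = 1024. Work downward with a_k = (k+1)(k+2) a_{k+2} / (2(k - n)):
  a_8 = (9)(10)(1024) / (2(8 - 10)) = 92160/(-4) = -23040
  a_6 = (7)(8)(-23040) / (2(6 - 10)) = -1290240/(-8) = 161280
  a_4 = (5)(6)(161280) / (2(4 - 10)) = 4838400/(-12) = -403200
  a_2 = (3)(4)(-403200) / (2(2 - 10)) = -4838400/(-16) = 302400
  a_0 = (1)(2)(302400) / (2(0 - 10)) = 604800/(-20) = -30240
Hence H_10(x) = 1024 x^10 - 23040 x^8 + 161280 x^6 - 403200 x^4 + 302400 x^2 - 30240.

H_10(x); series = 1024 x^10 - 23040 x^8 + 161280 x^6 - 403200 x^4 + 302400 x^2 - 30240


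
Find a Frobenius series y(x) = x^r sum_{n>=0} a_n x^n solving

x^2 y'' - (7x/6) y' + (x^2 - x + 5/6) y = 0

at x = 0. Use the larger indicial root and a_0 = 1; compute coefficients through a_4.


Write in Frobenius form y'' + (p(x)/x) y' + (q(x)/x^2) y = 0:
  p(x) = -7/6,  q(x) = x^2 - x + 5/6.
Indicial equation: r(r-1) + (-7/6) r + (5/6) = 0 -> roots r_1 = 5/3, r_2 = 1/2.
Take r = r_1 = 5/3. Let y(x) = x^r sum_{n>=0} a_n x^n with a_0 = 1.
Substitute y = x^r sum a_n x^n and match x^{r+n}. The recurrence is
  D(n) a_n - 1 a_{n-1} + 1 a_{n-2} = 0,  where D(n) = (r+n)(r+n-1) + (-7/6)(r+n) + (5/6).
  a_n = [1 a_{n-1} - 1 a_{n-2}] / D(n).
Since the indicial polynomial factors as (r - r_1)(r - r_2), D(n) = (r_1 + n - r_1)(r_1 + n - r_2) = n(n + 7/6).
Evaluating step by step (a_0 = 1):
  n = 1: D(1) = 1(1 + 7/6) = 13/6; numerator = 1(1) = 1; a_1 = (1)/(13/6) = 6/13
  n = 2: D(2) = 2(2 + 7/6) = 19/3; numerator = 1(6/13) - 1(1) = -7/13; a_2 = (-7/13)/(19/3) = -21/247
  n = 3: D(3) = 3(3 + 7/6) = 25/2; numerator = 1(-21/247) - 1(6/13) = -135/247; a_3 = (-135/247)/(25/2) = -54/1235
  n = 4: D(4) = 4(4 + 7/6) = 62/3; numerator = 1(-54/1235) - 1(-21/247) = 51/1235; a_4 = (51/1235)/(62/3) = 153/76570

r = 5/3; a_0 = 1; a_1 = 6/13; a_2 = -21/247; a_3 = -54/1235; a_4 = 153/76570


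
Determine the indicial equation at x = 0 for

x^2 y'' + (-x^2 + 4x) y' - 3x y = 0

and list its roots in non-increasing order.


Divide by x^2 to reach normal form y'' + P_1(x) y' + P_2(x) y = 0 with P_1(x) = -1 + 4/x and P_2(x) = -3/x.
x = 0 is a singular point because the y'-coefficient -1 + 4/x has a pole at x = 0 and the y-coefficient -3/x has a pole at x = 0.
It is a regular singular point because x P_1(x) = p(x) = 4 - x and x^2 P_2(x) = q(x) = -3x are polynomials, hence analytic at x = 0.
p(0) = 4,  q(0) = 0.
Indicial equation: r(r-1) + p(0) r + q(0) = 0, i.e. r^2 + (p(0) - 1) r + q(0) = 0, i.e. r^2 + 3 r = 0.
Discriminant: (3)^2 - 4(0) = 9, so r = (-3 ± 3)/2.
Solving: r_1 = 0, r_2 = -3.

indicial: r^2 + 3 r = 0; roots r_1 = 0, r_2 = -3


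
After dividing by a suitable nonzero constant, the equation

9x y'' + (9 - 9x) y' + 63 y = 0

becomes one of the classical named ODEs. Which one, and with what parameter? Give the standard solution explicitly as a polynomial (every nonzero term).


All three coefficients share the factor 9; dividing through by 9 gives  x y'' + (1 - x) y' + 7 y = 0.
This matches the Laguerre equation x y'' + (1 - x) y' + n y = 0 with n = 7; the polynomial solution is L_7(x).
With y = sum_k a_k x^k, matching x^k gives (k+1)k a_{k+1} + (k+1) a_{k+1} - k a_k + n a_k = 0, i.e. (k+1)^2 a_{k+1} = (k - n) a_k = (k - 7) a_k. The right side vanishes at k = 7, so the series terminates at degree 7.
Standard normalization L_n(0) = 1 gives a_0 = 1. Work upward with a_{k+1} = (k - 7) a_k / (k+1)^2:
  a_1 = (0 - 7)(1) / 1^2 = -7/1 = -7
  a_2 = (1 - 7)(-7) / 2^2 = 42/4 = 21/2
  a_3 = (2 - 7)(21/2) / 3^2 = (-105/2)/9 = -35/6
  a_4 = (3 - 7)(-35/6) / 4^2 = (70/3)/16 = 35/24
  a_5 = (4 - 7)(35/24) / 5^2 = (-35/8)/25 = -7/40
  a_6 = (5 - 7)(-7/40) / 6^2 = (7/20)/36 = 7/720
  a_7 = (6 - 7)(7/720) / 7^2 = (-7/720)/49 = -1/5040
Hence L_7(x) = -x^7/5040 + 7 x^6/720 - 7 x^5/40 + 35 x^4/24 - 35 x^3/6 + 21 x^2/2 - 7 x + 1.

L_7(x); series = -x^7/5040 + 7 x^6/720 - 7 x^5/40 + 35 x^4/24 - 35 x^3/6 + 21 x^2/2 - 7 x + 1


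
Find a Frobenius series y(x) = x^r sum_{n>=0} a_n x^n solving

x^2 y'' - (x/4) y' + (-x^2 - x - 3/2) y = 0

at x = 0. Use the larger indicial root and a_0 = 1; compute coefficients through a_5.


Write in Frobenius form y'' + (p(x)/x) y' + (q(x)/x^2) y = 0:
  p(x) = -1/4,  q(x) = -x^2 - x - 3/2.
Indicial equation: r(r-1) + (-1/4) r + (-3/2) = 0 -> roots r_1 = 2, r_2 = -3/4.
Take r = r_1 = 2. Let y(x) = x^r sum_{n>=0} a_n x^n with a_0 = 1.
Substitute y = x^r sum a_n x^n and match x^{r+n}. The recurrence is
  D(n) a_n - 1 a_{n-1} - 1 a_{n-2} = 0,  where D(n) = (r+n)(r+n-1) + (-1/4)(r+n) + (-3/2).
  a_n = [1 a_{n-1} + 1 a_{n-2}] / D(n).
Since the indicial polynomial factors as (r - r_1)(r - r_2), D(n) = (r_1 + n - r_1)(r_1 + n - r_2) = n(n + 11/4).
Evaluating step by step (a_0 = 1):
  n = 1: D(1) = 1(1 + 11/4) = 15/4; numerator = 1(1) = 1; a_1 = (1)/(15/4) = 4/15
  n = 2: D(2) = 2(2 + 11/4) = 19/2; numerator = 1(4/15) + 1(1) = 19/15; a_2 = (19/15)/(19/2) = 2/15
  n = 3: D(3) = 3(3 + 11/4) = 69/4; numerator = 1(2/15) + 1(4/15) = 2/5; a_3 = (2/5)/(69/4) = 8/345
  n = 4: D(4) = 4(4 + 11/4) = 27; numerator = 1(8/345) + 1(2/15) = 18/115; a_4 = (18/115)/(27) = 2/345
  n = 5: D(5) = 5(5 + 11/4) = 155/4; numerator = 1(2/345) + 1(8/345) = 2/69; a_5 = (2/69)/(155/4) = 8/10695

r = 2; a_0 = 1; a_1 = 4/15; a_2 = 2/15; a_3 = 8/345; a_4 = 2/345; a_5 = 8/10695


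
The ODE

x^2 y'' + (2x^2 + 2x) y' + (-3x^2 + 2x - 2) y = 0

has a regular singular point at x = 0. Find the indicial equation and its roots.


Divide by x^2 to reach normal form y'' + P_1(x) y' + P_2(x) y = 0 with P_1(x) = 2 + 2/x and P_2(x) = -3 + 2/x - 2/x^2.
x = 0 is a singular point because the y'-coefficient 2 + 2/x has a pole at x = 0 and the y-coefficient -3 + 2/x - 2/x^2 has a pole at x = 0.
It is a regular singular point because x P_1(x) = p(x) = 2x + 2 and x^2 P_2(x) = q(x) = -3x^2 + 2x - 2 are polynomials, hence analytic at x = 0.
p(0) = 2,  q(0) = -2.
Indicial equation: r(r-1) + p(0) r + q(0) = 0, i.e. r^2 + (p(0) - 1) r + q(0) = 0, i.e. r^2 + 1 r - 2 = 0.
Discriminant: (1)^2 - 4(-2) = 9, so r = (-1 ± 3)/2.
Solving: r_1 = 1, r_2 = -2.

indicial: r^2 + 1 r - 2 = 0; roots r_1 = 1, r_2 = -2


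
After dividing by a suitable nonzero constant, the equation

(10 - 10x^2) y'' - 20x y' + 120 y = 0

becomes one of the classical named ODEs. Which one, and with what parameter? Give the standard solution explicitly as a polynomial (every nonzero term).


All three coefficients share the factor 10; dividing through by 10 gives  (1 - x^2) y'' - 2x y' + 12 y = 0.
This matches the Legendre equation (1 - x^2) y'' - 2x y' + n(n+1) y = 0 (note the -2x y' term) with n(n+1) = 12, so n = 3; the polynomial solution is P_3(x).
With y = sum_k a_k x^k, matching x^k gives (k+2)(k+1) a_{k+2} = [k(k+1) - n(n+1)] a_k = (k - 3)(k + 4) a_k. The right side vanishes at k = 3, so the series with the parity of 3 terminates at degree 3.
Standard normalization (P_n(1) = 1): leading coefficient (2n)!/(2^n (n!)^2) = 720/(8*36) = 5/2, so a_3 = 5/2. Work downward with a_k = (k+1)(k+2) a_{k+2} / ((k - 3)(k + 4)):
  a_1 = (2)(3)(5/2) / ((1 - 3)(1 + 4)) = 15/(-10) = -3/2
Hence P_3(x) = 5 x^3/2 - 3 x/2.

P_3(x); series = 5 x^3/2 - 3 x/2


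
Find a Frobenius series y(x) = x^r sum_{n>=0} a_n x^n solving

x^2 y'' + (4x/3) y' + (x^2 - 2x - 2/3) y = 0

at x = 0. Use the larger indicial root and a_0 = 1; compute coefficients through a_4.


Write in Frobenius form y'' + (p(x)/x) y' + (q(x)/x^2) y = 0:
  p(x) = 4/3,  q(x) = x^2 - 2x - 2/3.
Indicial equation: r(r-1) + (4/3) r + (-2/3) = 0 -> roots r_1 = 2/3, r_2 = -1.
Take r = r_1 = 2/3. Let y(x) = x^r sum_{n>=0} a_n x^n with a_0 = 1.
Substitute y = x^r sum a_n x^n and match x^{r+n}. The recurrence is
  D(n) a_n - 2 a_{n-1} + 1 a_{n-2} = 0,  where D(n) = (r+n)(r+n-1) + (4/3)(r+n) + (-2/3).
  a_n = [2 a_{n-1} - 1 a_{n-2}] / D(n).
Since the indicial polynomial factors as (r - r_1)(r - r_2), D(n) = (r_1 + n - r_1)(r_1 + n - r_2) = n(n + 5/3).
Evaluating step by step (a_0 = 1):
  n = 1: D(1) = 1(1 + 5/3) = 8/3; numerator = 2(1) = 2; a_1 = (2)/(8/3) = 3/4
  n = 2: D(2) = 2(2 + 5/3) = 22/3; numerator = 2(3/4) - 1(1) = 1/2; a_2 = (1/2)/(22/3) = 3/44
  n = 3: D(3) = 3(3 + 5/3) = 14; numerator = 2(3/44) - 1(3/4) = -27/44; a_3 = (-27/44)/(14) = -27/616
  n = 4: D(4) = 4(4 + 5/3) = 68/3; numerator = 2(-27/616) - 1(3/44) = -12/77; a_4 = (-12/77)/(68/3) = -9/1309

r = 2/3; a_0 = 1; a_1 = 3/4; a_2 = 3/44; a_3 = -27/616; a_4 = -9/1309


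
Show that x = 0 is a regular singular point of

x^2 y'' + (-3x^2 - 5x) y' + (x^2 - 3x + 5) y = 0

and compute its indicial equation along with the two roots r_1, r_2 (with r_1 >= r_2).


Divide by x^2 to reach normal form y'' + P_1(x) y' + P_2(x) y = 0 with P_1(x) = -3 - 5/x and P_2(x) = 1 - 3/x + 5/x^2.
x = 0 is a singular point because the y'-coefficient -3 - 5/x has a pole at x = 0 and the y-coefficient 1 - 3/x + 5/x^2 has a pole at x = 0.
It is a regular singular point because x P_1(x) = p(x) = -3x - 5 and x^2 P_2(x) = q(x) = x^2 - 3x + 5 are polynomials, hence analytic at x = 0.
p(0) = -5,  q(0) = 5.
Indicial equation: r(r-1) + p(0) r + q(0) = 0, i.e. r^2 + (p(0) - 1) r + q(0) = 0, i.e. r^2 - 6 r + 5 = 0.
Discriminant: (-6)^2 - 4(5) = 16, so r = (6 ± 4)/2.
Solving: r_1 = 5, r_2 = 1.

indicial: r^2 - 6 r + 5 = 0; roots r_1 = 5, r_2 = 1


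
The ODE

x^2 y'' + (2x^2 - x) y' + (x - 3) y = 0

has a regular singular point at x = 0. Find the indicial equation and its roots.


Divide by x^2 to reach normal form y'' + P_1(x) y' + P_2(x) y = 0 with P_1(x) = 2 - 1/x and P_2(x) = 1/x - 3/x^2.
x = 0 is a singular point because the y'-coefficient 2 - 1/x has a pole at x = 0 and the y-coefficient 1/x - 3/x^2 has a pole at x = 0.
It is a regular singular point because x P_1(x) = p(x) = 2x - 1 and x^2 P_2(x) = q(x) = x - 3 are polynomials, hence analytic at x = 0.
p(0) = -1,  q(0) = -3.
Indicial equation: r(r-1) + p(0) r + q(0) = 0, i.e. r^2 + (p(0) - 1) r + q(0) = 0, i.e. r^2 - 2 r - 3 = 0.
Discriminant: (-2)^2 - 4(-3) = 16, so r = (2 ± 4)/2.
Solving: r_1 = 3, r_2 = -1.

indicial: r^2 - 2 r - 3 = 0; roots r_1 = 3, r_2 = -1


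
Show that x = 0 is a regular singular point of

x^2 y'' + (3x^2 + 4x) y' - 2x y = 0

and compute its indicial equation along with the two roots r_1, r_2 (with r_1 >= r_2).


Divide by x^2 to reach normal form y'' + P_1(x) y' + P_2(x) y = 0 with P_1(x) = 3 + 4/x and P_2(x) = -2/x.
x = 0 is a singular point because the y'-coefficient 3 + 4/x has a pole at x = 0 and the y-coefficient -2/x has a pole at x = 0.
It is a regular singular point because x P_1(x) = p(x) = 3x + 4 and x^2 P_2(x) = q(x) = -2x are polynomials, hence analytic at x = 0.
p(0) = 4,  q(0) = 0.
Indicial equation: r(r-1) + p(0) r + q(0) = 0, i.e. r^2 + (p(0) - 1) r + q(0) = 0, i.e. r^2 + 3 r = 0.
Discriminant: (3)^2 - 4(0) = 9, so r = (-3 ± 3)/2.
Solving: r_1 = 0, r_2 = -3.

indicial: r^2 + 3 r = 0; roots r_1 = 0, r_2 = -3


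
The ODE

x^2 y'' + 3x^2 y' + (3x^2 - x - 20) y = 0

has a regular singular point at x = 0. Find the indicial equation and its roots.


Divide by x^2 to reach normal form y'' + P_1(x) y' + P_2(x) y = 0 with P_1(x) = 3 and P_2(x) = 3 - 1/x - 20/x^2.
x = 0 is a singular point because the y-coefficient 3 - 1/x - 20/x^2 has a pole at x = 0.
It is a regular singular point because x P_1(x) = p(x) = 3x and x^2 P_2(x) = q(x) = 3x^2 - x - 20 are polynomials, hence analytic at x = 0.
p(0) = 0,  q(0) = -20.
Indicial equation: r(r-1) + p(0) r + q(0) = 0, i.e. r^2 + (p(0) - 1) r + q(0) = 0, i.e. r^2 - 1 r - 20 = 0.
Discriminant: (-1)^2 - 4(-20) = 81, so r = (1 ± 9)/2.
Solving: r_1 = 5, r_2 = -4.

indicial: r^2 - 1 r - 20 = 0; roots r_1 = 5, r_2 = -4


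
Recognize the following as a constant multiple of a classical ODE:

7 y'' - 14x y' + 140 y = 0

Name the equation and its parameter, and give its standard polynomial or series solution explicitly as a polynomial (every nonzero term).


All three coefficients share the factor 7; dividing through by 7 gives  y'' - 2x y' + 20 y = 0.
This matches the Hermite equation y'' - 2x y' + 2n y = 0 with 2n = 20, so n = 10; the polynomial solution is H_10(x).
With y = sum_k a_k x^k, matching x^k gives (k+2)(k+1) a_{k+2} = 2(k - n) a_k = 2(k - 10) a_k. The right side vanishes at k = 10, so the series with the parity of 10 terminates at degree 10.
Standard normalization: leading coefficient of H_n is 2^n, so a_10 = 2^10 = 1024. Work downward with a_k = (k+1)(k+2) a_{k+2} / (2(k - n)):
  a_8 = (9)(10)(1024) / (2(8 - 10)) = 92160/(-4) = -23040
  a_6 = (7)(8)(-23040) / (2(6 - 10)) = -1290240/(-8) = 161280
  a_4 = (5)(6)(161280) / (2(4 - 10)) = 4838400/(-12) = -403200
  a_2 = (3)(4)(-403200) / (2(2 - 10)) = -4838400/(-16) = 302400
  a_0 = (1)(2)(302400) / (2(0 - 10)) = 604800/(-20) = -30240
Hence H_10(x) = 1024 x^10 - 23040 x^8 + 161280 x^6 - 403200 x^4 + 302400 x^2 - 30240.

H_10(x); series = 1024 x^10 - 23040 x^8 + 161280 x^6 - 403200 x^4 + 302400 x^2 - 30240


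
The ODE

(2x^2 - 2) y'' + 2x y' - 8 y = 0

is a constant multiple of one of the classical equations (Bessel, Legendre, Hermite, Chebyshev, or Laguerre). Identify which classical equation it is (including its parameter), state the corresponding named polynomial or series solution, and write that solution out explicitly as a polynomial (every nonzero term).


All three coefficients share the factor -2; dividing through by -2 gives  (1 - x^2) y'' - x y' + 4 y = 0.
This matches the Chebyshev equation (1 - x^2) y'' - x y' + n^2 y = 0 (note the -x y' term, not -2x y') with n^2 = 4, so n = 2; the polynomial solution is T_2(x).
With y = sum_k a_k x^k, matching x^k gives (k+2)(k+1) a_{k+2} = (k^2 - n^2) a_k = (k - 2)(k + 2) a_k. The right side vanishes at k = 2, so the series with the parity of 2 terminates at degree 2.
Standard normalization: leading coefficient of T_n is 2^(n-1), so a_2 = 2^1 = 2. Work downward with a_k = (k+1)(k+2) a_{k+2} / ((k - 2)(k + 2)):
  a_0 = (1)(2)(2) / ((0 - 2)(0 + 2)) = 4/(-4) = -1
Hence T_2(x) = 2 x^2 - 1.

T_2(x); series = 2 x^2 - 1


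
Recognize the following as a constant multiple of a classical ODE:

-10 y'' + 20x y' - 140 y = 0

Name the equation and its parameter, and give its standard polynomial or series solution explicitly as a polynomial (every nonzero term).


All three coefficients share the factor -10; dividing through by -10 gives  y'' - 2x y' + 14 y = 0.
This matches the Hermite equation y'' - 2x y' + 2n y = 0 with 2n = 14, so n = 7; the polynomial solution is H_7(x).
With y = sum_k a_k x^k, matching x^k gives (k+2)(k+1) a_{k+2} = 2(k - n) a_k = 2(k - 7) a_k. The right side vanishes at k = 7, so the series with the parity of 7 terminates at degree 7.
Standard normalization: leading coefficient of H_n is 2^n, so a_7 = 2^7 = 128. Work downward with a_k = (k+1)(k+2) a_{k+2} / (2(k - n)):
  a_5 = (6)(7)(128) / (2(5 - 7)) = 5376/(-4) = -1344
  a_3 = (4)(5)(-1344) / (2(3 - 7)) = -26880/(-8) = 3360
  a_1 = (2)(3)(3360) / (2(1 - 7)) = 20160/(-12) = -1680
Hence H_7(x) = 128 x^7 - 1344 x^5 + 3360 x^3 - 1680 x.

H_7(x); series = 128 x^7 - 1344 x^5 + 3360 x^3 - 1680 x


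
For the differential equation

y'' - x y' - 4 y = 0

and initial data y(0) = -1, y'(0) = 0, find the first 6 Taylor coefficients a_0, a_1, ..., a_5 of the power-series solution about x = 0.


Ansatz: y(x) = sum_{n>=0} a_n x^n, so y'(x) = sum_{n>=1} n a_n x^(n-1) and y''(x) = sum_{n>=2} n(n-1) a_n x^(n-2).
Substitute into P(x) y'' + Q(x) y' + R(x) y = 0 with P(x) = 1, Q(x) = -x, R(x) = -4, and match powers of x.
Initial conditions: a_0 = -1, a_1 = 0.
Setting the coefficient of each power of x to zero and solving order by order (substituting the coefficients already found):
  x^0: 2 a_2 - 4 a_0 = 0  ->  2 a_2 = 4 a_0 = -4  ->  a_2 = -2
  x^1: 6 a_3 - 5 a_1 = 0  ->  6 a_3 = 5 a_1 = 0  ->  a_3 = 0
  x^2: 12 a_4 - 6 a_2 = 0  ->  12 a_4 = 6 a_2 = -12  ->  a_4 = -1
  x^3: 20 a_5 - 7 a_3 = 0  ->  20 a_5 = 7 a_3 = 0  ->  a_5 = 0
Truncated series: y(x) = -1 - 2 x^2 - x^4 + O(x^6).

a_0 = -1; a_1 = 0; a_2 = -2; a_3 = 0; a_4 = -1; a_5 = 0


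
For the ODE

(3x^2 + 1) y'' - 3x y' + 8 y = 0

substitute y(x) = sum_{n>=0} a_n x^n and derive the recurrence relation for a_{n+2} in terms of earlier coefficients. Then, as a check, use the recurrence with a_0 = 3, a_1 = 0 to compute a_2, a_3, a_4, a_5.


Substitute y = sum_n a_n x^n.
(1 + 3 x^2) y'' contributes (n+2)(n+1) a_{n+2} + 3 n(n-1) a_n at x^n.
-3 x y'(x) contributes -3 n a_n at x^n.
8 y(x) contributes 8 a_n at x^n.
Matching x^n: (n+2)(n+1) a_{n+2} + (3 n(n-1) - 3 n + 8) a_n = 0.
Thus a_{n+2} = (-3 n(n-1) + 3 n - 8) / ((n+1)(n+2)) * a_n.

Check with a_0 = 3, a_1 = 0 (apply the recurrence for n = 0, 1, 2, 3): a_0 = 3, a_1 = 0, a_2 = -12, a_3 = 0, a_4 = 8, a_5 = 0.

a_(n+2) = (-3 n(n-1) + 3 n - 8) / ((n+1)(n+2)) * a_n; check: a_0 = 3, a_1 = 0, a_2 = -12, a_3 = 0, a_4 = 8, a_5 = 0


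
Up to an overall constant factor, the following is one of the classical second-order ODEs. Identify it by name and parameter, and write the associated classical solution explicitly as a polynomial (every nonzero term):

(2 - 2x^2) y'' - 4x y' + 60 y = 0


All three coefficients share the factor 2; dividing through by 2 gives  (1 - x^2) y'' - 2x y' + 30 y = 0.
This matches the Legendre equation (1 - x^2) y'' - 2x y' + n(n+1) y = 0 (note the -2x y' term) with n(n+1) = 30, so n = 5; the polynomial solution is P_5(x).
With y = sum_k a_k x^k, matching x^k gives (k+2)(k+1) a_{k+2} = [k(k+1) - n(n+1)] a_k = (k - 5)(k + 6) a_k. The right side vanishes at k = 5, so the series with the parity of 5 terminates at degree 5.
Standard normalization (P_n(1) = 1): leading coefficient (2n)!/(2^n (n!)^2) = 3628800/(32*14400) = 63/8, so a_5 = 63/8. Work downward with a_k = (k+1)(k+2) a_{k+2} / ((k - 5)(k + 6)):
  a_3 = (4)(5)(63/8) / ((3 - 5)(3 + 6)) = (315/2)/(-18) = -35/4
  a_1 = (2)(3)(-35/4) / ((1 - 5)(1 + 6)) = (-105/2)/(-28) = 15/8
Hence P_5(x) = 63 x^5/8 - 35 x^3/4 + 15 x/8.

P_5(x); series = 63 x^5/8 - 35 x^3/4 + 15 x/8


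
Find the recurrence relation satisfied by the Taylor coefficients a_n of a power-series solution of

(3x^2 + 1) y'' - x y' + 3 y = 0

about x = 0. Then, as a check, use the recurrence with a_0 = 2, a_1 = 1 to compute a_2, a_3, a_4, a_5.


Substitute y = sum_n a_n x^n.
(1 + 3 x^2) y'' contributes (n+2)(n+1) a_{n+2} + 3 n(n-1) a_n at x^n.
-x y'(x) contributes -n a_n at x^n.
3 y(x) contributes 3 a_n at x^n.
Matching x^n: (n+2)(n+1) a_{n+2} + (3 n(n-1) - n + 3) a_n = 0.
Thus a_{n+2} = (-3 n(n-1) + n - 3) / ((n+1)(n+2)) * a_n.

Check with a_0 = 2, a_1 = 1 (apply the recurrence for n = 0, 1, 2, 3): a_0 = 2, a_1 = 1, a_2 = -3, a_3 = -1/3, a_4 = 7/4, a_5 = 3/10.

a_(n+2) = (-3 n(n-1) + n - 3) / ((n+1)(n+2)) * a_n; check: a_0 = 2, a_1 = 1, a_2 = -3, a_3 = -1/3, a_4 = 7/4, a_5 = 3/10


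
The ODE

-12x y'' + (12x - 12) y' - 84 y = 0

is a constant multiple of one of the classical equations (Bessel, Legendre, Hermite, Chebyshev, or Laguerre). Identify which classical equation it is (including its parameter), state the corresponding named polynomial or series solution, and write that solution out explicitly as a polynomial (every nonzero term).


All three coefficients share the factor -12; dividing through by -12 gives  x y'' + (1 - x) y' + 7 y = 0.
This matches the Laguerre equation x y'' + (1 - x) y' + n y = 0 with n = 7; the polynomial solution is L_7(x).
With y = sum_k a_k x^k, matching x^k gives (k+1)k a_{k+1} + (k+1) a_{k+1} - k a_k + n a_k = 0, i.e. (k+1)^2 a_{k+1} = (k - n) a_k = (k - 7) a_k. The right side vanishes at k = 7, so the series terminates at degree 7.
Standard normalization L_n(0) = 1 gives a_0 = 1. Work upward with a_{k+1} = (k - 7) a_k / (k+1)^2:
  a_1 = (0 - 7)(1) / 1^2 = -7/1 = -7
  a_2 = (1 - 7)(-7) / 2^2 = 42/4 = 21/2
  a_3 = (2 - 7)(21/2) / 3^2 = (-105/2)/9 = -35/6
  a_4 = (3 - 7)(-35/6) / 4^2 = (70/3)/16 = 35/24
  a_5 = (4 - 7)(35/24) / 5^2 = (-35/8)/25 = -7/40
  a_6 = (5 - 7)(-7/40) / 6^2 = (7/20)/36 = 7/720
  a_7 = (6 - 7)(7/720) / 7^2 = (-7/720)/49 = -1/5040
Hence L_7(x) = -x^7/5040 + 7 x^6/720 - 7 x^5/40 + 35 x^4/24 - 35 x^3/6 + 21 x^2/2 - 7 x + 1.

L_7(x); series = -x^7/5040 + 7 x^6/720 - 7 x^5/40 + 35 x^4/24 - 35 x^3/6 + 21 x^2/2 - 7 x + 1


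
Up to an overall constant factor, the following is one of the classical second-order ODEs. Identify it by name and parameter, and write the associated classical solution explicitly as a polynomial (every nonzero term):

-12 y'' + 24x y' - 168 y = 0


All three coefficients share the factor -12; dividing through by -12 gives  y'' - 2x y' + 14 y = 0.
This matches the Hermite equation y'' - 2x y' + 2n y = 0 with 2n = 14, so n = 7; the polynomial solution is H_7(x).
With y = sum_k a_k x^k, matching x^k gives (k+2)(k+1) a_{k+2} = 2(k - n) a_k = 2(k - 7) a_k. The right side vanishes at k = 7, so the series with the parity of 7 terminates at degree 7.
Standard normalization: leading coefficient of H_n is 2^n, so a_7 = 2^7 = 128. Work downward with a_k = (k+1)(k+2) a_{k+2} / (2(k - n)):
  a_5 = (6)(7)(128) / (2(5 - 7)) = 5376/(-4) = -1344
  a_3 = (4)(5)(-1344) / (2(3 - 7)) = -26880/(-8) = 3360
  a_1 = (2)(3)(3360) / (2(1 - 7)) = 20160/(-12) = -1680
Hence H_7(x) = 128 x^7 - 1344 x^5 + 3360 x^3 - 1680 x.

H_7(x); series = 128 x^7 - 1344 x^5 + 3360 x^3 - 1680 x


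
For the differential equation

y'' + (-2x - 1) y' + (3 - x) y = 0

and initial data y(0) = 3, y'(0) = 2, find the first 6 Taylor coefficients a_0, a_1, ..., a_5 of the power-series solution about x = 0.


Ansatz: y(x) = sum_{n>=0} a_n x^n, so y'(x) = sum_{n>=1} n a_n x^(n-1) and y''(x) = sum_{n>=2} n(n-1) a_n x^(n-2).
Substitute into P(x) y'' + Q(x) y' + R(x) y = 0 with P(x) = 1, Q(x) = -2x - 1, R(x) = 3 - x, and match powers of x.
Initial conditions: a_0 = 3, a_1 = 2.
Setting the coefficient of each power of x to zero and solving order by order (substituting the coefficients already found):
  x^0: 2 a_2 - a_1 + 3 a_0 = 0  ->  2 a_2 = a_1 - 3 a_0 = -7  ->  a_2 = -7/2
  x^1: 6 a_3 - 2 a_2 + a_1 - a_0 = 0  ->  6 a_3 = 2 a_2 - a_1 + a_0 = -6  ->  a_3 = -1
  x^2: 12 a_4 - 3 a_3 - a_2 - a_1 = 0  ->  12 a_4 = 3 a_3 + a_2 + a_1 = -9/2  ->  a_4 = -3/8
  x^3: 20 a_5 - 4 a_4 - 3 a_3 - a_2 = 0  ->  20 a_5 = 4 a_4 + 3 a_3 + a_2 = -8  ->  a_5 = -2/5
Truncated series: y(x) = 3 + 2 x - (7/2) x^2 - x^3 - (3/8) x^4 - (2/5) x^5 + O(x^6).

a_0 = 3; a_1 = 2; a_2 = -7/2; a_3 = -1; a_4 = -3/8; a_5 = -2/5


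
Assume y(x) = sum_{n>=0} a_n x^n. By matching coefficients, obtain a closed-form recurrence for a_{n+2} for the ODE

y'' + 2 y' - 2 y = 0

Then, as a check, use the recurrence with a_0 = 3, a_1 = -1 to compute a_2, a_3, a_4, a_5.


Substitute y = sum_n a_n x^n.
y''(x) has coefficient (n+2)(n+1) a_{n+2} at x^n;
2 y'(x) has coefficient 2 (n+1) a_{n+1} at x^n;
-2 y(x) has coefficient -2 a_n at x^n.
Matching x^n: (n+2)(n+1) a_{n+2} + 2 (n+1) a_{n+1} - 2 a_n = 0.
Thus a_{n+2} = [-2 (n+1) a_{n+1} + 2 a_n] / ((n+1)(n+2)).

Check with a_0 = 3, a_1 = -1 (apply the recurrence for n = 0, 1, 2, 3): a_0 = 3, a_1 = -1, a_2 = 4, a_3 = -3, a_4 = 13/6, a_5 = -7/6.

a_(n+2) = [-2 (n+1) a_(n+1) + 2 a_n] / ((n+1)(n+2)); check: a_0 = 3, a_1 = -1, a_2 = 4, a_3 = -3, a_4 = 13/6, a_5 = -7/6


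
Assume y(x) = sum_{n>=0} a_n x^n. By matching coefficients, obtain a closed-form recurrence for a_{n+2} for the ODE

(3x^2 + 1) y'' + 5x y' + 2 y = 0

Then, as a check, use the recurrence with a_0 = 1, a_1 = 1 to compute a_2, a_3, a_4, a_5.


Substitute y = sum_n a_n x^n.
(1 + 3 x^2) y'' contributes (n+2)(n+1) a_{n+2} + 3 n(n-1) a_n at x^n.
5 x y'(x) contributes 5 n a_n at x^n.
2 y(x) contributes 2 a_n at x^n.
Matching x^n: (n+2)(n+1) a_{n+2} + (3 n(n-1) + 5 n + 2) a_n = 0.
Thus a_{n+2} = (-3 n(n-1) - 5 n - 2) / ((n+1)(n+2)) * a_n.

Check with a_0 = 1, a_1 = 1 (apply the recurrence for n = 0, 1, 2, 3): a_0 = 1, a_1 = 1, a_2 = -1, a_3 = -7/6, a_4 = 3/2, a_5 = 49/24.

a_(n+2) = (-3 n(n-1) - 5 n - 2) / ((n+1)(n+2)) * a_n; check: a_0 = 1, a_1 = 1, a_2 = -1, a_3 = -7/6, a_4 = 3/2, a_5 = 49/24


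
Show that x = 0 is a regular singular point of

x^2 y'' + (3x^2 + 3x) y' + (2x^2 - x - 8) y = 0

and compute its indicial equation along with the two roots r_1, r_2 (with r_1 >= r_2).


Divide by x^2 to reach normal form y'' + P_1(x) y' + P_2(x) y = 0 with P_1(x) = 3 + 3/x and P_2(x) = 2 - 1/x - 8/x^2.
x = 0 is a singular point because the y'-coefficient 3 + 3/x has a pole at x = 0 and the y-coefficient 2 - 1/x - 8/x^2 has a pole at x = 0.
It is a regular singular point because x P_1(x) = p(x) = 3x + 3 and x^2 P_2(x) = q(x) = 2x^2 - x - 8 are polynomials, hence analytic at x = 0.
p(0) = 3,  q(0) = -8.
Indicial equation: r(r-1) + p(0) r + q(0) = 0, i.e. r^2 + (p(0) - 1) r + q(0) = 0, i.e. r^2 + 2 r - 8 = 0.
Discriminant: (2)^2 - 4(-8) = 36, so r = (-2 ± 6)/2.
Solving: r_1 = 2, r_2 = -4.

indicial: r^2 + 2 r - 8 = 0; roots r_1 = 2, r_2 = -4


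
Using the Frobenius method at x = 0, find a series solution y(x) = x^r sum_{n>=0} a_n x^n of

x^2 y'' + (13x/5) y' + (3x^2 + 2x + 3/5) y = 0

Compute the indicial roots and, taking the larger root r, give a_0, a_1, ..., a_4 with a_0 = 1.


Write in Frobenius form y'' + (p(x)/x) y' + (q(x)/x^2) y = 0:
  p(x) = 13/5,  q(x) = 3x^2 + 2x + 3/5.
Indicial equation: r(r-1) + (13/5) r + (3/5) = 0 -> roots r_1 = -3/5, r_2 = -1.
Take r = r_1 = -3/5. Let y(x) = x^r sum_{n>=0} a_n x^n with a_0 = 1.
Substitute y = x^r sum a_n x^n and match x^{r+n}. The recurrence is
  D(n) a_n + 2 a_{n-1} + 3 a_{n-2} = 0,  where D(n) = (r+n)(r+n-1) + (13/5)(r+n) + (3/5).
  a_n = [-2 a_{n-1} - 3 a_{n-2}] / D(n).
Since the indicial polynomial factors as (r - r_1)(r - r_2), D(n) = (r_1 + n - r_1)(r_1 + n - r_2) = n(n + 2/5).
Evaluating step by step (a_0 = 1):
  n = 1: D(1) = 1(1 + 2/5) = 7/5; numerator = -2(1) = -2; a_1 = (-2)/(7/5) = -10/7
  n = 2: D(2) = 2(2 + 2/5) = 24/5; numerator = -2(-10/7) - 3(1) = -1/7; a_2 = (-1/7)/(24/5) = -5/168
  n = 3: D(3) = 3(3 + 2/5) = 51/5; numerator = -2(-5/168) - 3(-10/7) = 365/84; a_3 = (365/84)/(51/5) = 1825/4284
  n = 4: D(4) = 4(4 + 2/5) = 88/5; numerator = -2(1825/4284) - 3(-5/168) = -6535/8568; a_4 = (-6535/8568)/(88/5) = -32675/753984

r = -3/5; a_0 = 1; a_1 = -10/7; a_2 = -5/168; a_3 = 1825/4284; a_4 = -32675/753984


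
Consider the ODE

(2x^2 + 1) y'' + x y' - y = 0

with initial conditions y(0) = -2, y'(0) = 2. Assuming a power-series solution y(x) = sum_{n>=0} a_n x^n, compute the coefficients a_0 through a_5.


Ansatz: y(x) = sum_{n>=0} a_n x^n, so y'(x) = sum_{n>=1} n a_n x^(n-1) and y''(x) = sum_{n>=2} n(n-1) a_n x^(n-2).
Substitute into P(x) y'' + Q(x) y' + R(x) y = 0 with P(x) = 2x^2 + 1, Q(x) = x, R(x) = -1, and match powers of x.
Initial conditions: a_0 = -2, a_1 = 2.
Setting the coefficient of each power of x to zero and solving order by order (substituting the coefficients already found):
  x^0: 2 a_2 - a_0 = 0  ->  2 a_2 = a_0 = -2  ->  a_2 = -1
  x^1: 6 a_3 = 0  ->  a_3 = 0
  x^2: 12 a_4 + 5 a_2 = 0  ->  12 a_4 = -5 a_2 = 5  ->  a_4 = 5/12
  x^3: 20 a_5 + 14 a_3 = 0  ->  20 a_5 = -14 a_3 = 0  ->  a_5 = 0
Truncated series: y(x) = -2 + 2 x - x^2 + (5/12) x^4 + O(x^6).

a_0 = -2; a_1 = 2; a_2 = -1; a_3 = 0; a_4 = 5/12; a_5 = 0


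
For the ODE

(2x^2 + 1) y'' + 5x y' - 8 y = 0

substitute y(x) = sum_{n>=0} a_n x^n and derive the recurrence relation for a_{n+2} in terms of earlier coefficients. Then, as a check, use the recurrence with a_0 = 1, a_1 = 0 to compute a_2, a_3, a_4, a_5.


Substitute y = sum_n a_n x^n.
(1 + 2 x^2) y'' contributes (n+2)(n+1) a_{n+2} + 2 n(n-1) a_n at x^n.
5 x y'(x) contributes 5 n a_n at x^n.
-8 y(x) contributes -8 a_n at x^n.
Matching x^n: (n+2)(n+1) a_{n+2} + (2 n(n-1) + 5 n - 8) a_n = 0.
Thus a_{n+2} = (-2 n(n-1) - 5 n + 8) / ((n+1)(n+2)) * a_n.

Check with a_0 = 1, a_1 = 0 (apply the recurrence for n = 0, 1, 2, 3): a_0 = 1, a_1 = 0, a_2 = 4, a_3 = 0, a_4 = -2, a_5 = 0.

a_(n+2) = (-2 n(n-1) - 5 n + 8) / ((n+1)(n+2)) * a_n; check: a_0 = 1, a_1 = 0, a_2 = 4, a_3 = 0, a_4 = -2, a_5 = 0


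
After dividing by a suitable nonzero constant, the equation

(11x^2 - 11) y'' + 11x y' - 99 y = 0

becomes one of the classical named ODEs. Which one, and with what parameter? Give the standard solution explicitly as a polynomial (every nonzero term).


All three coefficients share the factor -11; dividing through by -11 gives  (1 - x^2) y'' - x y' + 9 y = 0.
This matches the Chebyshev equation (1 - x^2) y'' - x y' + n^2 y = 0 (note the -x y' term, not -2x y') with n^2 = 9, so n = 3; the polynomial solution is T_3(x).
With y = sum_k a_k x^k, matching x^k gives (k+2)(k+1) a_{k+2} = (k^2 - n^2) a_k = (k - 3)(k + 3) a_k. The right side vanishes at k = 3, so the series with the parity of 3 terminates at degree 3.
Standard normalization: leading coefficient of T_n is 2^(n-1), so a_3 = 2^2 = 4. Work downward with a_k = (k+1)(k+2) a_{k+2} / ((k - 3)(k + 3)):
  a_1 = (2)(3)(4) / ((1 - 3)(1 + 3)) = 24/(-8) = -3
Hence T_3(x) = 4 x^3 - 3 x.

T_3(x); series = 4 x^3 - 3 x


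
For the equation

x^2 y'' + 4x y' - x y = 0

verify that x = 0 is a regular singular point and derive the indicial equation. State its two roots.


Divide by x^2 to reach normal form y'' + P_1(x) y' + P_2(x) y = 0 with P_1(x) = 4/x and P_2(x) = -1/x.
x = 0 is a singular point because the y'-coefficient 4/x has a pole at x = 0 and the y-coefficient -1/x has a pole at x = 0.
It is a regular singular point because x P_1(x) = p(x) = 4 and x^2 P_2(x) = q(x) = -x are polynomials, hence analytic at x = 0.
p(0) = 4,  q(0) = 0.
Indicial equation: r(r-1) + p(0) r + q(0) = 0, i.e. r^2 + (p(0) - 1) r + q(0) = 0, i.e. r^2 + 3 r = 0.
Discriminant: (3)^2 - 4(0) = 9, so r = (-3 ± 3)/2.
Solving: r_1 = 0, r_2 = -3.

indicial: r^2 + 3 r = 0; roots r_1 = 0, r_2 = -3


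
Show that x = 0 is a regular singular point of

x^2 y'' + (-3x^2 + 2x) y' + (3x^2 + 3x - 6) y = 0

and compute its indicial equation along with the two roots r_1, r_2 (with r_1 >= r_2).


Divide by x^2 to reach normal form y'' + P_1(x) y' + P_2(x) y = 0 with P_1(x) = -3 + 2/x and P_2(x) = 3 + 3/x - 6/x^2.
x = 0 is a singular point because the y'-coefficient -3 + 2/x has a pole at x = 0 and the y-coefficient 3 + 3/x - 6/x^2 has a pole at x = 0.
It is a regular singular point because x P_1(x) = p(x) = 2 - 3x and x^2 P_2(x) = q(x) = 3x^2 + 3x - 6 are polynomials, hence analytic at x = 0.
p(0) = 2,  q(0) = -6.
Indicial equation: r(r-1) + p(0) r + q(0) = 0, i.e. r^2 + (p(0) - 1) r + q(0) = 0, i.e. r^2 + 1 r - 6 = 0.
Discriminant: (1)^2 - 4(-6) = 25, so r = (-1 ± 5)/2.
Solving: r_1 = 2, r_2 = -3.

indicial: r^2 + 1 r - 6 = 0; roots r_1 = 2, r_2 = -3


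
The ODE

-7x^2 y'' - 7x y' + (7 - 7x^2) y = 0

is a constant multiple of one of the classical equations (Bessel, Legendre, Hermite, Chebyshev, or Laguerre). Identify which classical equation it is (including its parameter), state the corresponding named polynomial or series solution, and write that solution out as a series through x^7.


All three coefficients share the factor -7; dividing through by -7 gives  x^2 y'' + x y' + (x^2 - 1) y = 0.
This matches the Bessel equation x^2 y'' + x y' + (x^2 - nu^2) y = 0 with nu^2 = 1, so nu = 1; the solution bounded at x = 0 is J_1(x).
Frobenius at x = 0: indicial roots ±nu; for r = nu the recurrence k(k + 2nu) c_k = -c_{k-2} gives the standard series J_nu(x) = sum_{k>=0} (-1)^k / (k! (k+nu)!) (x/2)^(2k+nu). Evaluate the first 4 terms:
  k = 0: (-1)^0 / (0! * 1! * 2^1) x^1 = 1/(1*1*2) x^1 = (1/2) x^1
  k = 1: (-1)^1 / (1! * 2! * 2^3) x^3 = -1/(1*2*8) x^3 = (-1/16) x^3
  k = 2: (-1)^2 / (2! * 3! * 2^5) x^5 = 1/(2*6*32) x^5 = (1/384) x^5
  k = 3: (-1)^3 / (3! * 4! * 2^7) x^7 = -1/(6*24*128) x^7 = (-1/18432) x^7
Hence J_1(x) = -x^7/18432 + x^5/384 - x^3/16 + x/2 + ....

J_1(x); series = -x^7/18432 + x^5/384 - x^3/16 + x/2


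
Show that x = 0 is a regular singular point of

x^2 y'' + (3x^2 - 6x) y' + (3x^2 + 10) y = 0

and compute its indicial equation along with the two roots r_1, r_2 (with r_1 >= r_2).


Divide by x^2 to reach normal form y'' + P_1(x) y' + P_2(x) y = 0 with P_1(x) = 3 - 6/x and P_2(x) = 3 + 10/x^2.
x = 0 is a singular point because the y'-coefficient 3 - 6/x has a pole at x = 0 and the y-coefficient 3 + 10/x^2 has a pole at x = 0.
It is a regular singular point because x P_1(x) = p(x) = 3x - 6 and x^2 P_2(x) = q(x) = 3x^2 + 10 are polynomials, hence analytic at x = 0.
p(0) = -6,  q(0) = 10.
Indicial equation: r(r-1) + p(0) r + q(0) = 0, i.e. r^2 + (p(0) - 1) r + q(0) = 0, i.e. r^2 - 7 r + 10 = 0.
Discriminant: (-7)^2 - 4(10) = 9, so r = (7 ± 3)/2.
Solving: r_1 = 5, r_2 = 2.

indicial: r^2 - 7 r + 10 = 0; roots r_1 = 5, r_2 = 2


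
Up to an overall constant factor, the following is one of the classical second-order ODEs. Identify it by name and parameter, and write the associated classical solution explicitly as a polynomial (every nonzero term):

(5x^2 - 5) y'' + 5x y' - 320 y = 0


All three coefficients share the factor -5; dividing through by -5 gives  (1 - x^2) y'' - x y' + 64 y = 0.
This matches the Chebyshev equation (1 - x^2) y'' - x y' + n^2 y = 0 (note the -x y' term, not -2x y') with n^2 = 64, so n = 8; the polynomial solution is T_8(x).
With y = sum_k a_k x^k, matching x^k gives (k+2)(k+1) a_{k+2} = (k^2 - n^2) a_k = (k - 8)(k + 8) a_k. The right side vanishes at k = 8, so the series with the parity of 8 terminates at degree 8.
Standard normalization: leading coefficient of T_n is 2^(n-1), so a_8 = 2^7 = 128. Work downward with a_k = (k+1)(k+2) a_{k+2} / ((k - 8)(k + 8)):
  a_6 = (7)(8)(128) / ((6 - 8)(6 + 8)) = 7168/(-28) = -256
  a_4 = (5)(6)(-256) / ((4 - 8)(4 + 8)) = -7680/(-48) = 160
  a_2 = (3)(4)(160) / ((2 - 8)(2 + 8)) = 1920/(-60) = -32
  a_0 = (1)(2)(-32) / ((0 - 8)(0 + 8)) = -64/(-64) = 1
Hence T_8(x) = 128 x^8 - 256 x^6 + 160 x^4 - 32 x^2 + 1.

T_8(x); series = 128 x^8 - 256 x^6 + 160 x^4 - 32 x^2 + 1


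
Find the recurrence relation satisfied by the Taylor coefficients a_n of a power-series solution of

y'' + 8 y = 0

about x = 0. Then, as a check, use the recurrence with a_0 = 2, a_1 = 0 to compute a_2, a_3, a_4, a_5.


Substitute y = sum_n a_n x^n into y'' + (const) y = 0.
y''(x) = sum_{n>=0} (n+2)(n+1) a_{n+2} x^n.
The ODE becomes sum_n [(n+2)(n+1) a_{n+2} + 8 a_n] x^n = 0.
Setting each coefficient to zero gives the recurrence:
  (n+2)(n+1) a_{n+2} + 8 a_n = 0,
  a_{n+2} = -8 / ((n+1)(n+2)) a_n.

Check with a_0 = 2, a_1 = 0 (apply the recurrence for n = 0, 1, 2, 3): a_0 = 2, a_1 = 0, a_2 = -8, a_3 = 0, a_4 = 16/3, a_5 = 0.

a_{n+2} = -8/((n+1)(n+2)) * a_n; check: a_0 = 2, a_1 = 0, a_2 = -8, a_3 = 0, a_4 = 16/3, a_5 = 0
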